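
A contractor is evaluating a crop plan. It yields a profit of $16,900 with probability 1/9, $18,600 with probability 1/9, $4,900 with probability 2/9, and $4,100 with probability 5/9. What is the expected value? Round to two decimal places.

$7,311.11

EV = 1/9 × 16900 + 1/9 × 18600 + 2/9 × 4900 + 5/9 × 4100 = 1877.7778 + 2066.6667 + 1088.8889 + 2277.7778 = 7311.1111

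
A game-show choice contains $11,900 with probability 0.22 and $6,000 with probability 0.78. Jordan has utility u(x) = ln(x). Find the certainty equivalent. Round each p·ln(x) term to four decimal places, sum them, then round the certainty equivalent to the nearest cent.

E[u] = 0.22·ln(11900) + 0.78·ln(6000) = 2.0645 + 6.7856 = 8.8501
CE = e^8.8501 ≈ 6975.09

$6,975.09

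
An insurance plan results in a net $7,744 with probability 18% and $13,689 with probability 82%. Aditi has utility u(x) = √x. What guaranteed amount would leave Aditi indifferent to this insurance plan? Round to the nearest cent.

$12,494.77

E[u] = 0.18·√7744 + 0.82·√13689 = 0.18·88 + 0.82·117 = 111.78
CE = (111.78)² = 12494.7684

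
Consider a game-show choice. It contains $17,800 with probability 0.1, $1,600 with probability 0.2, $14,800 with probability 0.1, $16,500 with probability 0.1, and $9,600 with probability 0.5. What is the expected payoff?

$10,030

EV = 0.1 × 17800 + 0.2 × 1600 + 0.1 × 14800 + 0.1 × 16500 + 0.5 × 9600 = 1780 + 320 + 1480 + 1650 + 4800 = 10030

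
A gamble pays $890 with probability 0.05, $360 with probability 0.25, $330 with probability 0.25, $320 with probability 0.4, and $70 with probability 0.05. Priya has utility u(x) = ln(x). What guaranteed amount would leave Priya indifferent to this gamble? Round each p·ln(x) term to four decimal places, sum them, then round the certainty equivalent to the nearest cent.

$323.95

E[u] = 0.05·ln(890) + 0.25·ln(360) + 0.25·ln(330) + 0.4·ln(320) + 0.05·ln(70) = 0.3396 + 1.4715 + 1.4498 + 2.3073 + 0.2124 = 5.7806
CE = e^5.7806 ≈ 323.95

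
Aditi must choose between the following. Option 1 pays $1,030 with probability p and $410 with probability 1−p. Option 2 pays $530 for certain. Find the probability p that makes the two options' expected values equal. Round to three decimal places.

p = 0.194

p·1030 + (1−p)·410 = 530
620p + 410 = 530
p = (530 − 410) / 620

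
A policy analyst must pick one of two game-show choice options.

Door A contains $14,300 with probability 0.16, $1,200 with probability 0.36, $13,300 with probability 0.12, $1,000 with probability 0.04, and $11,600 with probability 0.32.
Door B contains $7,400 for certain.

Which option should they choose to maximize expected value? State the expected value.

Door A = 0.16 × 14300 + 0.36 × 1200 + 0.12 × 13300 + 0.04 × 1000 + 0.32 × 11600 = 2288 + 432 + 1596 + 40 + 3712 = 8068
Door B: 7400 (certain)

Door A ($8,068)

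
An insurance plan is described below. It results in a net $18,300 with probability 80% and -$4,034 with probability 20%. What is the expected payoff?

$13,833.20

EV = 0.8 × 18300 + 0.2 × (-4034) = 14640 − 806.8 = 13833.2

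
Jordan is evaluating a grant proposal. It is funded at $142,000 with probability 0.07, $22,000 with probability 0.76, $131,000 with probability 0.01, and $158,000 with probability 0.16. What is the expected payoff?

EV = 0.07 × 142000 + 0.76 × 22000 + 0.01 × 131000 + 0.16 × 158000 = 9940 + 16720 + 1310 + 25280 = 53250

$53,250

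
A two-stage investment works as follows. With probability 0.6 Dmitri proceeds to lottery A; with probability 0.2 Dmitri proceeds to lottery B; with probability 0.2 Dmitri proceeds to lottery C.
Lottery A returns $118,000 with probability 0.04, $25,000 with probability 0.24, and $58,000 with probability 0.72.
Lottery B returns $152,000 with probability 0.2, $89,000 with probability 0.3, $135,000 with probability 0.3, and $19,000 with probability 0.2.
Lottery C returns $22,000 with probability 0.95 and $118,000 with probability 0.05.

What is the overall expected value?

EV(A) = 0.04 × 118000 + 0.24 × 25000 + 0.72 × 58000 = 4720 + 6000 + 41760 = 52480
EV(B) = 0.2 × 152000 + 0.3 × 89000 + 0.3 × 135000 + 0.2 × 19000 = 30400 + 26700 + 40500 + 3800 = 101400
EV(C) = 0.95 × 22000 + 0.05 × 118000 = 20900 + 5900 = 26800
Overall = 0.6 × 52480 + 0.2 × 101400 + 0.2 × 26800 = 31488 + 20280 + 5360 = 57128

$57,128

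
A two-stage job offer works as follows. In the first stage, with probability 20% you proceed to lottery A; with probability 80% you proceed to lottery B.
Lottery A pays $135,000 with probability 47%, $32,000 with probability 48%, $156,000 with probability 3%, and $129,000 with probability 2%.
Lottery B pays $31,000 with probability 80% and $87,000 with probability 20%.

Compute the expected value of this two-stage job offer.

$50,974

EV(A) = 0.47 × 135000 + 0.48 × 32000 + 0.03 × 156000 + 0.02 × 129000 = 63450 + 15360 + 4680 + 2580 = 86070
EV(B) = 0.8 × 31000 + 0.2 × 87000 = 24800 + 17400 = 42200
Overall = 0.2 × 86070 + 0.8 × 42200 = 17214 + 33760 = 50974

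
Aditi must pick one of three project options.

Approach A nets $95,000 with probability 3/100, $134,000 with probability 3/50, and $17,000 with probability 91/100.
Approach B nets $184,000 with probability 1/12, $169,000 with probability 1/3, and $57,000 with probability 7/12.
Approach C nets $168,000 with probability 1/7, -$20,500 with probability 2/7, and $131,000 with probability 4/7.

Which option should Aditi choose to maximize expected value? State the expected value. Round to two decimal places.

Approach B ($104,916.67)

Approach A = 3/100 × 95000 + 3/50 × 134000 + 91/100 × 17000 = 2850 + 8040 + 15470 = 26360
Approach B = 1/12 × 184000 + 1/3 × 169000 + 7/12 × 57000 = 15333.3333 + 56333.3333 + 33250 = 104916.6667
Approach C = 1/7 × 168000 + 2/7 × (-20500) + 4/7 × 131000 = 24000 − 5857.1429 + 74857.1429 = 93000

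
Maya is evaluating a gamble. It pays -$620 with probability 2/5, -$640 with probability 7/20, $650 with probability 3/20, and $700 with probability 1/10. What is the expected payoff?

-$304.50

EV = 2/5 × (-620) + 7/20 × (-640) + 3/20 × 650 + 1/10 × 700 = -248 − 224 + 97.5 + 70 = -304.5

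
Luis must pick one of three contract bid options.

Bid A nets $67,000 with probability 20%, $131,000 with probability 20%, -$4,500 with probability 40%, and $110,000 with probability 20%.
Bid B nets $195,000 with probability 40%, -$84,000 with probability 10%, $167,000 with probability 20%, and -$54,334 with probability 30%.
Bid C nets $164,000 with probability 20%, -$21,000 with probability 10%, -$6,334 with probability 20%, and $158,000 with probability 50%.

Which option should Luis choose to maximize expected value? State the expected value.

Bid A = 0.2 × 67000 + 0.2 × 131000 + 0.4 × (-4500) + 0.2 × 110000 = 13400 + 26200 − 1800 + 22000 = 59800
Bid B = 0.4 × 195000 + 0.1 × (-84000) + 0.2 × 167000 + 0.3 × (-54334) = 78000 − 8400 + 33400 − 16300.2 = 86699.8
Bid C = 0.2 × 164000 + 0.1 × (-21000) + 0.2 × (-6334) + 0.5 × 158000 = 32800 − 2100 − 1266.8 + 79000 = 108433.2

Bid C ($108,433.20)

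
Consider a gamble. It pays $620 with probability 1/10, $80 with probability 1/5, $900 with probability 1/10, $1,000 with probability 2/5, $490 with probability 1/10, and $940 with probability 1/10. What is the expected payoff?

$711

EV = 1/10 × 620 + 1/5 × 80 + 1/10 × 900 + 2/5 × 1000 + 1/10 × 490 + 1/10 × 940 = 62 + 16 + 90 + 400 + 49 + 94 = 711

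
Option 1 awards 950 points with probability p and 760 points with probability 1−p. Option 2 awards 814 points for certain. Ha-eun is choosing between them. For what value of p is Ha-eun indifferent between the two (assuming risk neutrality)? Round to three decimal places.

p = 0.284

p·950 + (1−p)·760 = 814
190p + 760 = 814
p = (814 − 760) / 190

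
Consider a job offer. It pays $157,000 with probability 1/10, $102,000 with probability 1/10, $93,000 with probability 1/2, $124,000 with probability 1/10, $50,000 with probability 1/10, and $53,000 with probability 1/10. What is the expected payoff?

$95,100

EV = 1/10 × 157000 + 1/10 × 102000 + 1/2 × 93000 + 1/10 × 124000 + 1/10 × 50000 + 1/10 × 53000 = 15700 + 10200 + 46500 + 12400 + 5000 + 5300 = 95100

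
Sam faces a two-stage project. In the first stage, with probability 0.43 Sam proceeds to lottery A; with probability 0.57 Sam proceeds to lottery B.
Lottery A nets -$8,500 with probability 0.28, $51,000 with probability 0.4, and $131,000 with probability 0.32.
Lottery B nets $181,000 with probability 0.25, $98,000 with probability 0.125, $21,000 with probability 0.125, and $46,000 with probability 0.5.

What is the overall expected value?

$73,155.45

EV(A) = 0.28 × (-8500) + 0.4 × 51000 + 0.32 × 131000 = -2380 + 20400 + 41920 = 59940
EV(B) = 0.25 × 181000 + 0.125 × 98000 + 0.125 × 21000 + 0.5 × 46000 = 45250 + 12250 + 2625 + 23000 = 83125
Overall = 0.43 × 59940 + 0.57 × 83125 = 25774.2 + 47381.25 = 73155.45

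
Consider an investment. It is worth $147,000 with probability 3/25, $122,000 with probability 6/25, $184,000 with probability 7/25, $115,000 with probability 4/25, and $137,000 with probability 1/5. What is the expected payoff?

$144,240

EV = 3/25 × 147000 + 6/25 × 122000 + 7/25 × 184000 + 4/25 × 115000 + 1/5 × 137000 = 17640 + 29280 + 51520 + 18400 + 27400 = 144240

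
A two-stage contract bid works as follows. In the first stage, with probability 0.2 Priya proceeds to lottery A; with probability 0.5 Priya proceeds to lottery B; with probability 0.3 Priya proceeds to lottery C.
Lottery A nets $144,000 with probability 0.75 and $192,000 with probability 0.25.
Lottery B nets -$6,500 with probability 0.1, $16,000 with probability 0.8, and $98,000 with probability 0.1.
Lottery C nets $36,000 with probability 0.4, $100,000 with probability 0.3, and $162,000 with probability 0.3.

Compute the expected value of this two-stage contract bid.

EV(A) = 0.75 × 144000 + 0.25 × 192000 = 108000 + 48000 = 156000
EV(B) = 0.1 × (-6500) + 0.8 × 16000 + 0.1 × 98000 = -650 + 12800 + 9800 = 21950
EV(C) = 0.4 × 36000 + 0.3 × 100000 + 0.3 × 162000 = 14400 + 30000 + 48600 = 93000
Overall = 0.2 × 156000 + 0.5 × 21950 + 0.3 × 93000 = 31200 + 10975 + 27900 = 70075

$70,075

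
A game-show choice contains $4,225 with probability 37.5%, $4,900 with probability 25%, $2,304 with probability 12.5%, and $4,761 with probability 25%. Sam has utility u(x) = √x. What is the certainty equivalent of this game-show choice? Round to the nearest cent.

E[u] = 0.375·√4225 + 0.25·√4900 + 0.125·√2304 + 0.25·√4761 = 0.375·65 + 0.25·70 + 0.125·48 + 0.25·69 = 65.125
CE = (65.125)² = 4241.265625

$4,241.27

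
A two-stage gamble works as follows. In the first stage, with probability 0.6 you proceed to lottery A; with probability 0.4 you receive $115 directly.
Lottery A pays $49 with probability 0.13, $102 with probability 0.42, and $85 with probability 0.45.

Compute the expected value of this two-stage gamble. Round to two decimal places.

EV(A) = 0.13 × 49 + 0.42 × 102 + 0.45 × 85 = 6.37 + 42.84 + 38.25 = 87.46
Branch B: 115 (certain)
Overall = 0.6 × 87.46 + 0.4 × 115 = 52.476 + 46 = 98.476

$98.48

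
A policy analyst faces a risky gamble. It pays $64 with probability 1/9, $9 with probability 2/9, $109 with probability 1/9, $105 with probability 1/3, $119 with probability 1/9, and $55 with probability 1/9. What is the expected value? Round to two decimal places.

EV = 1/9 × 64 + 2/9 × 9 + 1/9 × 109 + 1/3 × 105 + 1/9 × 119 + 1/9 × 55 = 7.1111 + 2 + 12.1111 + 35 + 13.2222 + 6.1111 = 75.5556

$75.56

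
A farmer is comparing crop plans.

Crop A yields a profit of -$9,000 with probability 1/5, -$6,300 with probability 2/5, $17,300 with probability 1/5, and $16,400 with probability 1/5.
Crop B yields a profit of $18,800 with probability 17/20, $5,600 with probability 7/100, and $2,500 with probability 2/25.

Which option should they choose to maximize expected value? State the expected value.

Crop B ($16,572)

Crop A = 1/5 × (-9000) + 2/5 × (-6300) + 1/5 × 17300 + 1/5 × 16400 = -1800 − 2520 + 3460 + 3280 = 2420
Crop B = 17/20 × 18800 + 7/100 × 5600 + 2/25 × 2500 = 15980 + 392 + 200 = 16572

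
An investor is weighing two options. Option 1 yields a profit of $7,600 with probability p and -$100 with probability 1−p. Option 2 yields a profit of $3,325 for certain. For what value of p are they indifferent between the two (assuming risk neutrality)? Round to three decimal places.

p·7600 + (1−p)·(-100) = 3325
7700p − 100 = 3325
p = (3325 + 100) / 7700

p = 0.445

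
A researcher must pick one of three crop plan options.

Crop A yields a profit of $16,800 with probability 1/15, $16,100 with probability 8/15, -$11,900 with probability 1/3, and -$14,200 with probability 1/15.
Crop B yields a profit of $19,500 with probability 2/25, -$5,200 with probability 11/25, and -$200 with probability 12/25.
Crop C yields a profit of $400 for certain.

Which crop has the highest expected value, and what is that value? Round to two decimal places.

Crop A ($4,793.33)

Crop A = 1/15 × 16800 + 8/15 × 16100 + 1/3 × (-11900) + 1/15 × (-14200) = 1120 + 8586.6667 − 3966.6667 − 946.6667 = 4793.3333
Crop B = 2/25 × 19500 + 11/25 × (-5200) + 12/25 × (-200) = 1560 − 2288 − 96 = -824
Crop C: 400 (certain)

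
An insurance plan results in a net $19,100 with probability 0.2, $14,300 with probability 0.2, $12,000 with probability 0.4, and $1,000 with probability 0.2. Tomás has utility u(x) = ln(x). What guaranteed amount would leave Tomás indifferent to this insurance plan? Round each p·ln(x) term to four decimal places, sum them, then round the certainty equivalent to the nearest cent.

E[u] = 0.2·ln(19100) + 0.2·ln(14300) + 0.4·ln(12000) + 0.2·ln(1000) = 1.9715 + 1.9136 + 3.7571 + 1.3816 = 9.0238
CE = e^9.0238 ≈ 8298.25

$8,298.25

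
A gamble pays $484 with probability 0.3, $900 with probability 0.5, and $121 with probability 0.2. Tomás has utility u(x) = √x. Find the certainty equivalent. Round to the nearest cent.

$566.44

E[u] = 0.3·√484 + 0.5·√900 + 0.2·√121 = 0.3·22 + 0.5·30 + 0.2·11 = 23.8
CE = (23.8)² = 566.44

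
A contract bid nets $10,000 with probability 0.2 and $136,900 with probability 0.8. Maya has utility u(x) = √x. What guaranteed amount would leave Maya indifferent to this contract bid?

E[u] = 0.2·√10000 + 0.8·√136900 = 0.2·100 + 0.8·370 = 316
CE = (316)² = 99856

$99,856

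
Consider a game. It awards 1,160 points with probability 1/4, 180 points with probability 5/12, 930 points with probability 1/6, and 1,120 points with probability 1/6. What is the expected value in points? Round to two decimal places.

EV = 1/4 × 1160 + 5/12 × 180 + 1/6 × 930 + 1/6 × 1120 = 290 + 75 + 155 + 186.6667 = 706.6667

706.67 points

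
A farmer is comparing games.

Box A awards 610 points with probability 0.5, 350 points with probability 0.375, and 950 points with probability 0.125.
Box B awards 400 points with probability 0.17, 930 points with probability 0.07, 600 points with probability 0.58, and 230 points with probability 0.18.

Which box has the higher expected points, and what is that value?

Box A = 0.5 × 610 + 0.375 × 350 + 0.125 × 950 = 305 + 131.25 + 118.75 = 555
Box B = 0.17 × 400 + 0.07 × 930 + 0.58 × 600 + 0.18 × 230 = 68 + 65.1 + 348 + 41.4 = 522.5

Box A (555 points)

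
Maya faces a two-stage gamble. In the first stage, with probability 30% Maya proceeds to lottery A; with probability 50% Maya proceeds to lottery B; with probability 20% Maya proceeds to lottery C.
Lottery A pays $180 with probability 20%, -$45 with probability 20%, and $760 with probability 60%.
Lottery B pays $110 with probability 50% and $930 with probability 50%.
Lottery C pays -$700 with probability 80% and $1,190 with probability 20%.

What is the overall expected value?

$340.50

EV(A) = 0.2 × 180 + 0.2 × (-45) + 0.6 × 760 = 36 − 9 + 456 = 483
EV(B) = 0.5 × 110 + 0.5 × 930 = 55 + 465 = 520
EV(C) = 0.8 × (-700) + 0.2 × 1190 = -560 + 238 = -322
Overall = 0.3 × 483 + 0.5 × 520 + 0.2 × (-322) = 144.9 + 260 − 64.4 = 340.5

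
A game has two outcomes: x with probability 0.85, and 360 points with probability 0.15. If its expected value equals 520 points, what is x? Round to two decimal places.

x = 548.24 points

0.85·x + 0.15·360 = 520
0.85·x = 520 − 54 = 466
x = 466 / 0.85 = 548.2353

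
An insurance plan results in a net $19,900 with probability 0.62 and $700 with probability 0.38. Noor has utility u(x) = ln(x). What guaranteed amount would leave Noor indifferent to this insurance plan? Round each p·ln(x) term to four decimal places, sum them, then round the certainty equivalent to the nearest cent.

$5,577.52

E[u] = 0.62·ln(19900) + 0.38·ln(700) = 6.1371 + 2.4894 = 8.6265
CE = e^8.6265 ≈ 5577.52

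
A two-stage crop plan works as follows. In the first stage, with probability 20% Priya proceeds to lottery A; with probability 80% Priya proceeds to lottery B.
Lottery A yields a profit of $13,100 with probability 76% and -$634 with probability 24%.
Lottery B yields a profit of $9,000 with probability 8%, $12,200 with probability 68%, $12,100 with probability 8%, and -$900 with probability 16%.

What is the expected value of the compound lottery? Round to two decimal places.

$9,832.77

EV(A) = 0.76 × 13100 + 0.24 × (-634) = 9956 − 152.16 = 9803.84
EV(B) = 0.08 × 9000 + 0.68 × 12200 + 0.08 × 12100 + 0.16 × (-900) = 720 + 8296 + 968 − 144 = 9840
Overall = 0.2 × 9803.84 + 0.8 × 9840 = 1960.768 + 7872 = 9832.768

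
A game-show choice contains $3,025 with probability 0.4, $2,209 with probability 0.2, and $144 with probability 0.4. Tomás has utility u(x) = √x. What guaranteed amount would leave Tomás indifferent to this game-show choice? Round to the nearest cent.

$1,310.44

E[u] = 0.4·√3025 + 0.2·√2209 + 0.4·√144 = 0.4·55 + 0.2·47 + 0.4·12 = 36.2
CE = (36.2)² = 1310.44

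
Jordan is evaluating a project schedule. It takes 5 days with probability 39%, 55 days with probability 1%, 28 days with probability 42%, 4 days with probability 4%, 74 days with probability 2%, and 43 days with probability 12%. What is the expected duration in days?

21.06 days

EV = 0.39 × 5 + 0.01 × 55 + 0.42 × 28 + 0.04 × 4 + 0.02 × 74 + 0.12 × 43 = 1.95 + 0.55 + 11.76 + 0.16 + 1.48 + 5.16 = 21.06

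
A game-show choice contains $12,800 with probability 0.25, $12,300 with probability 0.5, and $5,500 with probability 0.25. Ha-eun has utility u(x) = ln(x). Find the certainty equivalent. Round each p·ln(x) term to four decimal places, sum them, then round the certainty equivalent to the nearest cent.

$10,158.84

E[u] = 0.25·ln(12800) + 0.5·ln(12300) + 0.25·ln(5500) = 2.3643 + 4.7087 + 2.1531 = 9.2261
CE = e^9.2261 ≈ 10158.84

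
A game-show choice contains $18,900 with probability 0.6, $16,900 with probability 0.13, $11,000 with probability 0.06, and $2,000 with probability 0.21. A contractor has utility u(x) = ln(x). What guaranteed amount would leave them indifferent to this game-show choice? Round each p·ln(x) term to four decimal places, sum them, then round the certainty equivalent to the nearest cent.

E[u] = 0.6·ln(18900) + 0.13·ln(16900) + 0.06·ln(11000) + 0.21·ln(2000) = 5.9082 + 1.2656 + 0.5583 + 1.5962 = 9.3283
CE = e^9.3283 ≈ 11251.99

$11,251.99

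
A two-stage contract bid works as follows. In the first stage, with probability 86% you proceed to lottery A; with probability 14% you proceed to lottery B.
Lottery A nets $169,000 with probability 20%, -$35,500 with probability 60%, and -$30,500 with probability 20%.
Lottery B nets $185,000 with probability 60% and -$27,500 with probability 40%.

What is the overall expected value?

$19,504

EV(A) = 0.2 × 169000 + 0.6 × (-35500) + 0.2 × (-30500) = 33800 − 21300 − 6100 = 6400
EV(B) = 0.6 × 185000 + 0.4 × (-27500) = 111000 − 11000 = 100000
Overall = 0.86 × 6400 + 0.14 × 100000 = 5504 + 14000 = 19504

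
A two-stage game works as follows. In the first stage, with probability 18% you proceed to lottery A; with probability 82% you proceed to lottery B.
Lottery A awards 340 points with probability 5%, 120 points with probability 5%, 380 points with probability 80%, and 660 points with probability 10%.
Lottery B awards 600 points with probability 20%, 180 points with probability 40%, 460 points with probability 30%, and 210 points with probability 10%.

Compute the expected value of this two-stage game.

EV(A) = 0.05 × 340 + 0.05 × 120 + 0.8 × 380 + 0.1 × 660 = 17 + 6 + 304 + 66 = 393
EV(B) = 0.2 × 600 + 0.4 × 180 + 0.3 × 460 + 0.1 × 210 = 120 + 72 + 138 + 21 = 351
Overall = 0.18 × 393 + 0.82 × 351 = 70.74 + 287.82 = 358.56

358.56 points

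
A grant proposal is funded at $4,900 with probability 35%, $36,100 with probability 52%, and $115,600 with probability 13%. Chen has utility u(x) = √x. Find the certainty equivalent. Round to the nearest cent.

E[u] = 0.35·√4900 + 0.52·√36100 + 0.13·√115600 = 0.35·70 + 0.52·190 + 0.13·340 = 167.5
CE = (167.5)² = 28056.25

$28,056.25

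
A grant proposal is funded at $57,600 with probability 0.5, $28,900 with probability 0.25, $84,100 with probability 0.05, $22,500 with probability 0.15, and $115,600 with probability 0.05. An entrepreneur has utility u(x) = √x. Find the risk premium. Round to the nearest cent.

E[u] = 0.5·√57600 + 0.25·√28900 + 0.05·√84100 + 0.15·√22500 + 0.05·√115600 = 0.5·240 + 0.25·170 + 0.05·290 + 0.15·150 + 0.05·340 = 216.5
CE = (216.5)² = 46872.25
Risk premium = EV − CE = 49385 − 46872.25 = 2512.75

$2,512.75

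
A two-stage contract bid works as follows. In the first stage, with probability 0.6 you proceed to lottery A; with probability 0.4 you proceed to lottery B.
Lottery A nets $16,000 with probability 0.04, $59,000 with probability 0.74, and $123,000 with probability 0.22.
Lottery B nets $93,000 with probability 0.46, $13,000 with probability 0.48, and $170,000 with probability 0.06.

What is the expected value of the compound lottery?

$66,504

EV(A) = 0.04 × 16000 + 0.74 × 59000 + 0.22 × 123000 = 640 + 43660 + 27060 = 71360
EV(B) = 0.46 × 93000 + 0.48 × 13000 + 0.06 × 170000 = 42780 + 6240 + 10200 = 59220
Overall = 0.6 × 71360 + 0.4 × 59220 = 42816 + 23688 = 66504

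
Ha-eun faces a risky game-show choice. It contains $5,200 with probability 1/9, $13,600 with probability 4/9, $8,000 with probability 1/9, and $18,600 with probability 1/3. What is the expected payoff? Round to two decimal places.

$13,711.11

EV = 1/9 × 5200 + 4/9 × 13600 + 1/9 × 8000 + 1/3 × 18600 = 577.7778 + 6044.4444 + 888.8889 + 6200 = 13711.1111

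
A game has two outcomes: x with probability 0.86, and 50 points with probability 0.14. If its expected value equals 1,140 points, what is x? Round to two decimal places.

x = 1317.44 points

0.86·x + 0.14·50 = 1140
0.86·x = 1140 − 7 = 1133
x = 1133 / 0.86 = 1317.4419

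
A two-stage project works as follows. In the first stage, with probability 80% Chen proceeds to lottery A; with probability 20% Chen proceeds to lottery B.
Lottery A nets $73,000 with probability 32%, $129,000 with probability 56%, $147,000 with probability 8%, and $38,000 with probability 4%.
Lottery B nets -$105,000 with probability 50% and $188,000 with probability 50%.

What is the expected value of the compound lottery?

$95,404

EV(A) = 0.32 × 73000 + 0.56 × 129000 + 0.08 × 147000 + 0.04 × 38000 = 23360 + 72240 + 11760 + 1520 = 108880
EV(B) = 0.5 × (-105000) + 0.5 × 188000 = -52500 + 94000 = 41500
Overall = 0.8 × 108880 + 0.2 × 41500 = 87104 + 8300 = 95404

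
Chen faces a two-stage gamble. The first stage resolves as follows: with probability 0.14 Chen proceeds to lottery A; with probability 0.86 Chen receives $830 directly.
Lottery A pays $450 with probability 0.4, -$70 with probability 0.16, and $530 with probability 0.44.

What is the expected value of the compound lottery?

$770.08

EV(A) = 0.4 × 450 + 0.16 × (-70) + 0.44 × 530 = 180 − 11.2 + 233.2 = 402
Branch B: 830 (certain)
Overall = 0.14 × 402 + 0.86 × 830 = 56.28 + 713.8 = 770.08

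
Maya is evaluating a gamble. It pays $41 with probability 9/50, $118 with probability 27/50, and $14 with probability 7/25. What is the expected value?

$75.02

EV = 9/50 × 41 + 27/50 × 118 + 7/25 × 14 = 7.38 + 63.72 + 3.92 = 75.02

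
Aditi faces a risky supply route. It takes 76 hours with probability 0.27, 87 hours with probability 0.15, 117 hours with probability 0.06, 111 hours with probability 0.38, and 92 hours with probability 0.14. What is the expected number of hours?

95.65 hours

EV = 0.27 × 76 + 0.15 × 87 + 0.06 × 117 + 0.38 × 111 + 0.14 × 92 = 20.52 + 13.05 + 7.02 + 42.18 + 12.88 = 95.65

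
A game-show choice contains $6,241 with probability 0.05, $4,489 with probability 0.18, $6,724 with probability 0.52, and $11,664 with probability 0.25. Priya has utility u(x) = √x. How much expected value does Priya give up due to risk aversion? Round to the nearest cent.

$196.63

E[u] = 0.05·√6241 + 0.18·√4489 + 0.52·√6724 + 0.25·√11664 = 0.05·79 + 0.18·67 + 0.52·82 + 0.25·108 = 85.65
CE = (85.65)² = 7335.9225
Risk premium = EV − CE = 7532.55 − 7335.9225 = 196.6275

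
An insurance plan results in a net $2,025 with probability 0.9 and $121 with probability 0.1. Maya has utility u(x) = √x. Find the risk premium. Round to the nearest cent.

$104.04

E[u] = 0.9·√2025 + 0.1·√121 = 0.9·45 + 0.1·11 = 41.6
CE = (41.6)² = 1730.56
Risk premium = EV − CE = 1834.6 − 1730.56 = 104.04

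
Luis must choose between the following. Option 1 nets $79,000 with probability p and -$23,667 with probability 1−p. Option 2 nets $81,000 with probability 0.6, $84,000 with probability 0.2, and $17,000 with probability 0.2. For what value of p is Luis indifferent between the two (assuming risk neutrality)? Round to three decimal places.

p = 0.901

EV(Option 2) = 0.6 × 81000 + 0.2 × 84000 + 0.2 × 17000 = 48600 + 16800 + 3400 = 68800
p·79000 + (1−p)·(-23667) = 68800
102667p − 23667 = 68800
p = (68800 + 23667) / 102667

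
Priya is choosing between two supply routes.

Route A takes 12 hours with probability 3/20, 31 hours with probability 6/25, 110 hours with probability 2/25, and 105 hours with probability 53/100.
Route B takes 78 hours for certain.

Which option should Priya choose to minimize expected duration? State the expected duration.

Route A (73.69 hours)

Route A = 3/20 × 12 + 6/25 × 31 + 2/25 × 110 + 53/100 × 105 = 1.8 + 7.44 + 8.8 + 55.65 = 73.69
Route B: 78 (certain)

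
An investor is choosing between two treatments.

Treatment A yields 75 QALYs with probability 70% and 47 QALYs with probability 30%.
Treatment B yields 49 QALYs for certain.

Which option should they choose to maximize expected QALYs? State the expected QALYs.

Treatment A (66.6 QALYs)

Treatment A = 0.7 × 75 + 0.3 × 47 = 52.5 + 14.1 = 66.6
Treatment B: 49 (certain)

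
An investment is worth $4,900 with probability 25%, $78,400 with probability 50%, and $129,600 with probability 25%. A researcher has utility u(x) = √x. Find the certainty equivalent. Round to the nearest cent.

E[u] = 0.25·√4900 + 0.5·√78400 + 0.25·√129600 = 0.25·70 + 0.5·280 + 0.25·360 = 247.5
CE = (247.5)² = 61256.25

$61,256.25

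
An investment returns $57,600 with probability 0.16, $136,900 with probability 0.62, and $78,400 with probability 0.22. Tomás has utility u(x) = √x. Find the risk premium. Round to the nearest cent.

$2,837.64

E[u] = 0.16·√57600 + 0.62·√136900 + 0.22·√78400 = 0.16·240 + 0.62·370 + 0.22·280 = 329.4
CE = (329.4)² = 108504.36
Risk premium = EV − CE = 111342 − 108504.36 = 2837.64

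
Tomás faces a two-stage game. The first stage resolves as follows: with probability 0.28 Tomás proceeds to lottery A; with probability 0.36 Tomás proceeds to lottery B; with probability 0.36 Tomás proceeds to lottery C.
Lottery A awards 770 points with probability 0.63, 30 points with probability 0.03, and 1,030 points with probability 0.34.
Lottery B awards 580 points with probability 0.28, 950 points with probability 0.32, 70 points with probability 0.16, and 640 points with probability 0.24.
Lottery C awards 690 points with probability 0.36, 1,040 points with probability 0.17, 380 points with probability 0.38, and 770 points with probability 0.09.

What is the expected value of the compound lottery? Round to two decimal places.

EV(A) = 0.63 × 770 + 0.03 × 30 + 0.34 × 1030 = 485.1 + 0.9 + 350.2 = 836.2
EV(B) = 0.28 × 580 + 0.32 × 950 + 0.16 × 70 + 0.24 × 640 = 162.4 + 304 + 11.2 + 153.6 = 631.2
EV(C) = 0.36 × 690 + 0.17 × 1040 + 0.38 × 380 + 0.09 × 770 = 248.4 + 176.8 + 144.4 + 69.3 = 638.9
Overall = 0.28 × 836.2 + 0.36 × 631.2 + 0.36 × 638.9 = 234.136 + 227.232 + 230.004 = 691.372

691.37 points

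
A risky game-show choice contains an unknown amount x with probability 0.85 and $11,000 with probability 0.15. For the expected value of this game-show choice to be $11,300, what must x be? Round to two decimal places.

x = $11,352.94

0.85·x + 0.15·11000 = 11300
0.85·x = 11300 − 1650 = 9650
x = 9650 / 0.85 = 11352.9412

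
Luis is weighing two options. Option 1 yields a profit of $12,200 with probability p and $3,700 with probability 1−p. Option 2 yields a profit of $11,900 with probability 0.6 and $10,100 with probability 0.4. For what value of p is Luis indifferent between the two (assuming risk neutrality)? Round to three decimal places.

p = 0.880

EV(Option 2) = 0.6 × 11900 + 0.4 × 10100 = 7140 + 4040 = 11180
p·12200 + (1−p)·3700 = 11180
8500p + 3700 = 11180
p = (11180 − 3700) / 8500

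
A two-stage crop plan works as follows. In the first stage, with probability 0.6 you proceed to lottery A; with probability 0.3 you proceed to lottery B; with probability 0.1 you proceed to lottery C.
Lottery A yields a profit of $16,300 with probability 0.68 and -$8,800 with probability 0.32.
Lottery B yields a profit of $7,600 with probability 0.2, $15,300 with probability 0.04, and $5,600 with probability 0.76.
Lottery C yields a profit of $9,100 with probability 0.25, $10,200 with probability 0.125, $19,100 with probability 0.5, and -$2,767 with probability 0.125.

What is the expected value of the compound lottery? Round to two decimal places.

EV(A) = 0.68 × 16300 + 0.32 × (-8800) = 11084 − 2816 = 8268
EV(B) = 0.2 × 7600 + 0.04 × 15300 + 0.76 × 5600 = 1520 + 612 + 4256 = 6388
EV(C) = 0.25 × 9100 + 0.125 × 10200 + 0.5 × 19100 + 0.125 × (-2767) = 2275 + 1275 + 9550 − 345.875 = 12754.125
Overall = 0.6 × 8268 + 0.3 × 6388 + 0.1 × 12754.125 = 4960.8 + 1916.4 + 1275.4125 = 8152.6125

$8,152.61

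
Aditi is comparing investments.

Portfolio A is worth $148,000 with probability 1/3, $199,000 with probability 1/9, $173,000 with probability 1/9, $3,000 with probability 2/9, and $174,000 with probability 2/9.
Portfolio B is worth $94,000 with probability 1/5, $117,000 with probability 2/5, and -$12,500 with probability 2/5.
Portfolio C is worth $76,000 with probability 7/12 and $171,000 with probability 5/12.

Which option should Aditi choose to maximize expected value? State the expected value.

Portfolio A = 1/3 × 148000 + 1/9 × 199000 + 1/9 × 173000 + 2/9 × 3000 + 2/9 × 174000 = 49333.3333 + 22111.1111 + 19222.2222 + 666.6667 + 38666.6667 = 130000
Portfolio B = 1/5 × 94000 + 2/5 × 117000 + 2/5 × (-12500) = 18800 + 46800 − 5000 = 60600
Portfolio C = 7/12 × 76000 + 5/12 × 171000 = 44333.3333 + 71250 = 115583.3333

Portfolio A ($130,000)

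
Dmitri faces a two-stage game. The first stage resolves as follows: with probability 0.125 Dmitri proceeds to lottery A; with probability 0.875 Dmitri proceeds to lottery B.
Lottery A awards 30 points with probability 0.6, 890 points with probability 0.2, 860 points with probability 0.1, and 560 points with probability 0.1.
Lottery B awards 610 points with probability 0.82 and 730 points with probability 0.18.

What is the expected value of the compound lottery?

594.9 points

EV(A) = 0.6 × 30 + 0.2 × 890 + 0.1 × 860 + 0.1 × 560 = 18 + 178 + 86 + 56 = 338
EV(B) = 0.82 × 610 + 0.18 × 730 = 500.2 + 131.4 = 631.6
Overall = 0.125 × 338 + 0.875 × 631.6 = 42.25 + 552.65 = 594.9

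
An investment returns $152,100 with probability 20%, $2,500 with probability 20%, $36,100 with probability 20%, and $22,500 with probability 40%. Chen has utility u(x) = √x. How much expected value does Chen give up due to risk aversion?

E[u] = 0.2·√152100 + 0.2·√2500 + 0.2·√36100 + 0.4·√22500 = 0.2·390 + 0.2·50 + 0.2·190 + 0.4·150 = 186
CE = (186)² = 34596
Risk premium = EV − CE = 47140 − 34596 = 12544

$12,544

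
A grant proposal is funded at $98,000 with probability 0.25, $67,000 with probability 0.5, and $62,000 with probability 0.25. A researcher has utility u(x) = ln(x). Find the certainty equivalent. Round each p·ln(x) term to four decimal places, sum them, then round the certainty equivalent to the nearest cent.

$72,265.35

E[u] = 0.25·ln(98000) + 0.5·ln(67000) + 0.25·ln(62000) = 2.8732 + 5.5562 + 2.7587 = 11.1881
CE = e^11.1881 ≈ 72265.35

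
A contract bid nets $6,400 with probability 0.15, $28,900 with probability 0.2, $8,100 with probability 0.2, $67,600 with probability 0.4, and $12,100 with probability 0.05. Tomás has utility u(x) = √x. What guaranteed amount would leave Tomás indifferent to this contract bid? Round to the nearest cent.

E[u] = 0.15·√6400 + 0.2·√28900 + 0.2·√8100 + 0.4·√67600 + 0.05·√12100 = 0.15·80 + 0.2·170 + 0.2·90 + 0.4·260 + 0.05·110 = 173.5
CE = (173.5)² = 30102.25

$30,102.25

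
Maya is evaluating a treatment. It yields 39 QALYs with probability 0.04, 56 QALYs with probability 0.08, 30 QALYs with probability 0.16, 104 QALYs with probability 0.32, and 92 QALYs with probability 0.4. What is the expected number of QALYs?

EV = 0.04 × 39 + 0.08 × 56 + 0.16 × 30 + 0.32 × 104 + 0.4 × 92 = 1.56 + 4.48 + 4.8 + 33.28 + 36.8 = 80.92

80.92 QALYs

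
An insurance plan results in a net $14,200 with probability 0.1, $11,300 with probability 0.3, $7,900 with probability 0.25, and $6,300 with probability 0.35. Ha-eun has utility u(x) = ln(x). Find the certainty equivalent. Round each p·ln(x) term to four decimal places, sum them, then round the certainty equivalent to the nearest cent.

$8,617.07

E[u] = 0.1·ln(14200) + 0.3·ln(11300) + 0.25·ln(7900) + 0.35·ln(6300) = 0.9561 + 2.7998 + 2.2437 + 3.0619 = 9.0615
CE = e^9.0615 ≈ 8617.07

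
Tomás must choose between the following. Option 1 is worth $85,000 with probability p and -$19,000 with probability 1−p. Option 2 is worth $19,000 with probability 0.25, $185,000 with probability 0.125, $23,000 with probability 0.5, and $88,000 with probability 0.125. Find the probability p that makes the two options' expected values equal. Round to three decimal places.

p = 0.667

EV(Option 2) = 0.25 × 19000 + 0.125 × 185000 + 0.5 × 23000 + 0.125 × 88000 = 4750 + 23125 + 11500 + 11000 = 50375
p·85000 + (1−p)·(-19000) = 50375
104000p − 19000 = 50375
p = (50375 + 19000) / 104000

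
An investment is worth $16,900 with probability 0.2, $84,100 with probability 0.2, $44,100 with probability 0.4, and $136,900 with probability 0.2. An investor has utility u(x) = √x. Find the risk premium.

E[u] = 0.2·√16900 + 0.2·√84100 + 0.4·√44100 + 0.2·√136900 = 0.2·130 + 0.2·290 + 0.4·210 + 0.2·370 = 242
CE = (242)² = 58564
Risk premium = EV − CE = 65220 − 58564 = 6656

$6,656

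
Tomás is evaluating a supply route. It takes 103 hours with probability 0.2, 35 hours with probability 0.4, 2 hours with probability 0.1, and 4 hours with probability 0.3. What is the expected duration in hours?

36 hours

EV = 0.2 × 103 + 0.4 × 35 + 0.1 × 2 + 0.3 × 4 = 20.6 + 14 + 0.2 + 1.2 = 36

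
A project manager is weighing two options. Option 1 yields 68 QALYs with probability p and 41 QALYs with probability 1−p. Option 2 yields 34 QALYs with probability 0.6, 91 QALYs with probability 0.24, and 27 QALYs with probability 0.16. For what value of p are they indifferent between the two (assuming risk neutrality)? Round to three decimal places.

p = 0.206

EV(Option 2) = 0.6 × 34 + 0.24 × 91 + 0.16 × 27 = 20.4 + 21.84 + 4.32 = 46.56
p·68 + (1−p)·41 = 46.56
27p + 41 = 46.56
p = (46.56 − 41) / 27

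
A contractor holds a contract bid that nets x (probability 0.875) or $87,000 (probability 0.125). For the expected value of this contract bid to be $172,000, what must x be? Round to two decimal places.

x = $184,142.86

0.875·x + 0.125·87000 = 172000
0.875·x = 172000 − 10875 = 161125
x = 161125 / 0.875 = 184142.8571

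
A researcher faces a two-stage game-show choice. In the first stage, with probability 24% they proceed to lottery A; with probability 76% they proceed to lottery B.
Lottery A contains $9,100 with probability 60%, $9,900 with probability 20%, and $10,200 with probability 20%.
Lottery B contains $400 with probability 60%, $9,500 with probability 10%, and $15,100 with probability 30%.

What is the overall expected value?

$6,622.40

EV(A) = 0.6 × 9100 + 0.2 × 9900 + 0.2 × 10200 = 5460 + 1980 + 2040 = 9480
EV(B) = 0.6 × 400 + 0.1 × 9500 + 0.3 × 15100 = 240 + 950 + 4530 = 5720
Overall = 0.24 × 9480 + 0.76 × 5720 = 2275.2 + 4347.2 = 6622.4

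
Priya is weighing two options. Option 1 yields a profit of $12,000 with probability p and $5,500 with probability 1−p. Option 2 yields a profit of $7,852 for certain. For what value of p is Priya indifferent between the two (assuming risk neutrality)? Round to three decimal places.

p = 0.362

p·12000 + (1−p)·5500 = 7852
6500p + 5500 = 7852
p = (7852 − 5500) / 6500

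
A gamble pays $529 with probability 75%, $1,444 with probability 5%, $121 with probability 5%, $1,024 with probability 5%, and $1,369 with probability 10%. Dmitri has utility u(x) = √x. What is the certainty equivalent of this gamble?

$625

E[u] = 0.75·√529 + 0.05·√1444 + 0.05·√121 + 0.05·√1024 + 0.1·√1369 = 0.75·23 + 0.05·38 + 0.05·11 + 0.05·32 + 0.1·37 = 25
CE = (25)² = 625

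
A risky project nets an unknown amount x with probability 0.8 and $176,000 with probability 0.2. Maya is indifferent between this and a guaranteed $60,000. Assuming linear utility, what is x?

x = $31,000

0.8·x + 0.2·176000 = 60000
0.8·x = 60000 − 35200 = 24800
x = 24800 / 0.8 = 31000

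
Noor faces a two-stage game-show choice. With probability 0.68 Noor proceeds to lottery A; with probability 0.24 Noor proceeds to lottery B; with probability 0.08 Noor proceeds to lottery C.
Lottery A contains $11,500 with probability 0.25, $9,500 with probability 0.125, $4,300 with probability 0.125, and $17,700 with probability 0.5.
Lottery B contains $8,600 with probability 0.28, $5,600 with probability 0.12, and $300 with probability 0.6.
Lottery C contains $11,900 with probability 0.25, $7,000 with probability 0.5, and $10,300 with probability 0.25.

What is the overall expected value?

$10,652.40

EV(A) = 0.25 × 11500 + 0.125 × 9500 + 0.125 × 4300 + 0.5 × 17700 = 2875 + 1187.5 + 537.5 + 8850 = 13450
EV(B) = 0.28 × 8600 + 0.12 × 5600 + 0.6 × 300 = 2408 + 672 + 180 = 3260
EV(C) = 0.25 × 11900 + 0.5 × 7000 + 0.25 × 10300 = 2975 + 3500 + 2575 = 9050
Overall = 0.68 × 13450 + 0.24 × 3260 + 0.08 × 9050 = 9146 + 782.4 + 724 = 10652.4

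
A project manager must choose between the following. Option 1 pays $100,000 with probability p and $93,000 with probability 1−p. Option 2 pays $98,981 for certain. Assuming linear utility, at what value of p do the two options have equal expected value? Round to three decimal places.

p·100000 + (1−p)·93000 = 98981
7000p + 93000 = 98981
p = (98981 − 93000) / 7000

p = 0.854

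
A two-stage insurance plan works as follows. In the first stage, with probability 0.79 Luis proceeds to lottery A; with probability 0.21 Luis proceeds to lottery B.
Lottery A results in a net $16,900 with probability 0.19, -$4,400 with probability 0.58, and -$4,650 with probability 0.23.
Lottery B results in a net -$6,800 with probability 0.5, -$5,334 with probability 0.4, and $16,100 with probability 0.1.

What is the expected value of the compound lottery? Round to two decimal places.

-$1,148.25

EV(A) = 0.19 × 16900 + 0.58 × (-4400) + 0.23 × (-4650) = 3211 − 2552 − 1069.5 = -410.5
EV(B) = 0.5 × (-6800) + 0.4 × (-5334) + 0.1 × 16100 = -3400 − 2133.6 + 1610 = -3923.6
Overall = 0.79 × (-410.5) + 0.21 × (-3923.6) = -324.295 − 823.956 = -1148.251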